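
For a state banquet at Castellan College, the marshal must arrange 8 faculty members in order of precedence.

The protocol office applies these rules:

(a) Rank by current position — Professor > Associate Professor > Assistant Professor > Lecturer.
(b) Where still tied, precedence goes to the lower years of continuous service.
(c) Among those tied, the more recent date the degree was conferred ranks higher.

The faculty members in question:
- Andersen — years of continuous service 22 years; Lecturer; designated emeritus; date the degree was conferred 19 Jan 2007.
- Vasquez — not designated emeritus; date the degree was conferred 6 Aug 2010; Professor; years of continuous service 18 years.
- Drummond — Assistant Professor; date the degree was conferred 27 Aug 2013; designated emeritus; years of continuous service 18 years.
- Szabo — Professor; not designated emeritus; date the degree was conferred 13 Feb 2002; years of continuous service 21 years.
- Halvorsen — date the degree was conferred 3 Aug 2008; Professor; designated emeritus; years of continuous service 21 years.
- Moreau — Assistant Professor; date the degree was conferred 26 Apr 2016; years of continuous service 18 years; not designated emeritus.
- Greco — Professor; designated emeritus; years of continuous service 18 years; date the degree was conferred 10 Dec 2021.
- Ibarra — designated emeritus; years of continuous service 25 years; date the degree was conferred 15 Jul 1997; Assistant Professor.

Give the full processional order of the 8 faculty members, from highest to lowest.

Greco, Vasquez, Halvorsen, Szabo, Moreau, Drummond, Ibarra, Andersen

By current position: Greco, Vasquez, Halvorsen and Szabo (Professor); then Moreau, Drummond and Ibarra (Assistant Professor); then Andersen (Lecturer).
Among Greco, Vasquez, Halvorsen and Szabo, by years of continuous service (lower first): Greco and Vasquez (18 years) before Halvorsen and Szabo (21 years).
Among Greco and Vasquez, by date the degree was conferred (later first): Greco (10 Dec 2021) before Vasquez (6 Aug 2010).
Among Halvorsen and Szabo, by date the degree was conferred (later first): Halvorsen (3 Aug 2008) before Szabo (13 Feb 2002).
Among Moreau, Drummond and Ibarra, by years of continuous service (lower first): Moreau and Drummond (18 years) before Ibarra (25 years).
Among Moreau and Drummond, by date the degree was conferred (later first): Moreau (26 Apr 2016) before Drummond (27 Aug 2013).
Full order: Greco, Vasquez, Halvorsen, Szabo, Moreau, Drummond, Ibarra, Andersen.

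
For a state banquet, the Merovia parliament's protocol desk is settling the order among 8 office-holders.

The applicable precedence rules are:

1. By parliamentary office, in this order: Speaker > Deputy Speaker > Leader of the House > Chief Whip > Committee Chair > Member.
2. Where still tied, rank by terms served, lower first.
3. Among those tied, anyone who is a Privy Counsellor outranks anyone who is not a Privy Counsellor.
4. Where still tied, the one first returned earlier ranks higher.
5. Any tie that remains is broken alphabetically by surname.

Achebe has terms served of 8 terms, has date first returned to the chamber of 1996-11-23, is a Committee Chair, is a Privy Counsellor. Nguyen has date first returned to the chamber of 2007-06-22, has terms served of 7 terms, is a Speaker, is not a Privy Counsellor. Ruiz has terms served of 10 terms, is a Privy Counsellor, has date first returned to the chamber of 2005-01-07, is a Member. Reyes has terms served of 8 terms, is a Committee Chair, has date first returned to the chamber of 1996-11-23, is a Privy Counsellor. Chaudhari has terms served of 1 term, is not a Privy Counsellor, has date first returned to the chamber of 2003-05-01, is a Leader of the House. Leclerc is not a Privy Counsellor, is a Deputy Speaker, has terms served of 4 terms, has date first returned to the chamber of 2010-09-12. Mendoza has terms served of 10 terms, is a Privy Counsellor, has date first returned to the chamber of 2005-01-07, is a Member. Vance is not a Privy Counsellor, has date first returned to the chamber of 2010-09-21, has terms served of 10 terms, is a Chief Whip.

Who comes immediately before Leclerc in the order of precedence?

By parliamentary office: Nguyen (Speaker); then Leclerc (Deputy Speaker); then Chaudhari (Leader of the House); then Vance (Chief Whip); then Achebe and Reyes (Committee Chair); then Mendoza and Ruiz (Member).
Achebe and Reyes both have terms served 8 terms, so the next rule applies.
Achebe and Reyes are each a Privy Counsellor, so the next rule applies.
Achebe and Reyes both have date first returned to the chamber 1996-11-23, so the next rule applies.
Among Achebe and Reyes, alphabetically by surname: Achebe before Reyes.
Mendoza and Ruiz both have terms served 10 terms, so the next rule applies.
Mendoza and Ruiz are each a Privy Counsellor, so the next rule applies.
Mendoza and Ruiz both have date first returned to the chamber 2005-01-07, so the next rule applies.
Among Mendoza and Ruiz, alphabetically by surname: Mendoza before Ruiz.
Order: Nguyen, Leclerc, Chaudhari, Vance, Achebe, Reyes, Mendoza, Ruiz.

Nguyen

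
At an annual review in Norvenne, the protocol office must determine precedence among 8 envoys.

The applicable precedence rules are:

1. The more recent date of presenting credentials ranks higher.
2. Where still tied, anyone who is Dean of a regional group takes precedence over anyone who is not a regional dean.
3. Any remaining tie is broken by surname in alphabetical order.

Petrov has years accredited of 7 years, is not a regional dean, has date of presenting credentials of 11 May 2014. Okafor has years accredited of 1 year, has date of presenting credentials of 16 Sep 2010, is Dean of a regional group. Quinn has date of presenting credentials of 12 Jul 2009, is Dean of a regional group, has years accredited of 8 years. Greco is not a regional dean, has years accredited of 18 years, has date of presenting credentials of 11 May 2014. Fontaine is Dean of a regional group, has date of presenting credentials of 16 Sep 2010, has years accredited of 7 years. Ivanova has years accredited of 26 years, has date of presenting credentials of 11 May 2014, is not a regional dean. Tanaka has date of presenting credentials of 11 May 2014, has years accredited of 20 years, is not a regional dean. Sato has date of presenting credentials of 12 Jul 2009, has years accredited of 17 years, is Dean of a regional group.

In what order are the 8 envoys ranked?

By date of presenting credentials (later first): Greco, Ivanova, Petrov and Tanaka (each 11 May 2014); then Fontaine and Okafor (both 16 Sep 2010); then Quinn and Sato (both 12 Jul 2009).
Greco, Ivanova, Petrov and Tanaka are each not a regional dean, so the next rule applies.
Among Greco, Ivanova, Petrov and Tanaka, alphabetically by surname: Greco before Ivanova before Petrov before Tanaka.
Fontaine and Okafor are each Dean of a regional group, so the next rule applies.
Among Fontaine and Okafor, alphabetically by surname: Fontaine before Okafor.
Quinn and Sato are each Dean of a regional group, so the next rule applies.
Among Quinn and Sato, alphabetically by surname: Quinn before Sato.
Full order: Greco, Ivanova, Petrov, Tanaka, Fontaine, Okafor, Quinn, Sato.

Greco, Ivanova, Petrov, Tanaka, Fontaine, Okafor, Quinn, Sato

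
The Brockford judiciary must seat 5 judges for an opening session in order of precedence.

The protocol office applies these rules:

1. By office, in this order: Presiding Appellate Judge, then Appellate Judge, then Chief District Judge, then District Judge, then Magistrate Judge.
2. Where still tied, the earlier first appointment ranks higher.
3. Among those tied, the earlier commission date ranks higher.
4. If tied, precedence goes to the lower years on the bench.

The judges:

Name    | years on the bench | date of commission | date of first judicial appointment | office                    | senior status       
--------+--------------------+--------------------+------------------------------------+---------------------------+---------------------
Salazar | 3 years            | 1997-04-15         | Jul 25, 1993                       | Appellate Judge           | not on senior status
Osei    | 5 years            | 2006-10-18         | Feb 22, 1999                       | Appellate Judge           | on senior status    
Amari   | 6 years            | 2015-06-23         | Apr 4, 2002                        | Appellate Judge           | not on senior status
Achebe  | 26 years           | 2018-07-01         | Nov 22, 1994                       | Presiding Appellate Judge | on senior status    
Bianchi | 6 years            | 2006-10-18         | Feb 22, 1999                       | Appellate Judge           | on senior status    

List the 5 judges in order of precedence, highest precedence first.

By office: Achebe (Presiding Appellate Judge); then Salazar, Osei, Bianchi and Amari (Appellate Judge).
Among Salazar, Osei, Bianchi and Amari, by date of first judicial appointment (earlier first): Salazar (Jul 25, 1993) before Osei and Bianchi (Feb 22, 1999) before Amari (Apr 4, 2002).
Osei and Bianchi both have date of commission 2006-10-18, so the next rule applies.
Among Osei and Bianchi, by years on the bench (lower first): Osei (5 years) before Bianchi (6 years).
Full order: Achebe, Salazar, Osei, Bianchi, Amari.

Achebe, Salazar, Osei, Bianchi, Amari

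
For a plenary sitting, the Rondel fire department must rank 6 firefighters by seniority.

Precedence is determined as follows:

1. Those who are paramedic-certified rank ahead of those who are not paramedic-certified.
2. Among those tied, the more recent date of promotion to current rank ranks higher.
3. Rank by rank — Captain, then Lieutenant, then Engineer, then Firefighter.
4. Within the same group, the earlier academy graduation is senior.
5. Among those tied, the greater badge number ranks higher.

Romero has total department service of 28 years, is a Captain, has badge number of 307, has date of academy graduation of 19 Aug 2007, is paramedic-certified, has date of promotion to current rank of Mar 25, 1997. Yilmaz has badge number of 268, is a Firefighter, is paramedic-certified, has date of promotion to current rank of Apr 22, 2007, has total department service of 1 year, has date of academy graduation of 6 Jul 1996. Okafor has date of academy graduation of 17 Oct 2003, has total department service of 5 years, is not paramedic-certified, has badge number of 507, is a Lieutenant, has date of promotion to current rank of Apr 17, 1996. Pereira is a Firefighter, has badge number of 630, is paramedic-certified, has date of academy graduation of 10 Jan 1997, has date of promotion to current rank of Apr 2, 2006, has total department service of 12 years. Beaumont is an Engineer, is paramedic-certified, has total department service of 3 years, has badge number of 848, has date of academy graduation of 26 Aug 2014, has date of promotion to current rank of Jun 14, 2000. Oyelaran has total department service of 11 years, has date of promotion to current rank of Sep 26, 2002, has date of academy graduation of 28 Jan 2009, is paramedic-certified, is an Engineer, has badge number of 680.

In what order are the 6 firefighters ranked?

By the first rule: Yilmaz, Pereira, Oyelaran, Beaumont and Romero (each paramedic-certified); then Okafor (not paramedic-certified).
Among Yilmaz, Pereira, Oyelaran, Beaumont and Romero, by date of promotion to current rank (later first): Yilmaz (Apr 22, 2007) before Pereira (Apr 2, 2006) before Oyelaran (Sep 26, 2002) before Beaumont (Jun 14, 2000) before Romero (Mar 25, 1997).
Full order: Yilmaz, Pereira, Oyelaran, Beaumont, Romero, Okafor.

Yilmaz, Pereira, Oyelaran, Beaumont, Romero, Okafor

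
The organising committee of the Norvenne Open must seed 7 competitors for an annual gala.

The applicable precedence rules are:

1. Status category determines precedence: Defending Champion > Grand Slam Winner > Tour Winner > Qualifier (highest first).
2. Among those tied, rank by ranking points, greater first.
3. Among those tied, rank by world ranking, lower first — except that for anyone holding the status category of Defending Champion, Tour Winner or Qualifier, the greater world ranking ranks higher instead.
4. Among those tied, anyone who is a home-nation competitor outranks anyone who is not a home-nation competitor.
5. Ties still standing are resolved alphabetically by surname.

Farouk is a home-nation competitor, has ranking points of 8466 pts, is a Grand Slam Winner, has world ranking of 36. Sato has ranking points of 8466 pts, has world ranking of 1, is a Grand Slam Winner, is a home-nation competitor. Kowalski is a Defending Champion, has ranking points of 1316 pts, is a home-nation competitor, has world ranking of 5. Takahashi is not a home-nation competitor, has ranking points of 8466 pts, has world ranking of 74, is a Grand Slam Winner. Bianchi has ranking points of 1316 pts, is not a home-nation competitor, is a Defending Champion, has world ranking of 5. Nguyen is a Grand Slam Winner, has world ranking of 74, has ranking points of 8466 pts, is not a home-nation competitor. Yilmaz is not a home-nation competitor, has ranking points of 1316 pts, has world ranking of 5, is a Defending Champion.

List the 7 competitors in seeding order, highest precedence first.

By status category: Kowalski, Bianchi and Yilmaz (Defending Champion); then Sato, Farouk, Nguyen and Takahashi (Grand Slam Winner).
Kowalski, Bianchi and Yilmaz all have ranking points 1316 pts, so the next rule applies.
Kowalski, Bianchi and Yilmaz all have world ranking 5, so the next rule applies.
Among Kowalski, Bianchi and Yilmaz, a home-nation competitor before not a home-nation competitor: Kowalski (a home-nation competitor) before Bianchi and Yilmaz (not a home-nation competitor).
Among Bianchi and Yilmaz, alphabetically by surname: Bianchi before Yilmaz.
Sato, Farouk, Nguyen and Takahashi all have ranking points 8466 pts, so the next rule applies.
Among Sato, Farouk, Nguyen and Takahashi, by world ranking (lower first): Sato (1) before Farouk (36) before Nguyen and Takahashi (74).
Nguyen and Takahashi are each not a home-nation competitor, so the next rule applies.
Among Nguyen and Takahashi, alphabetically by surname: Nguyen before Takahashi.
Full order: Kowalski, Bianchi, Yilmaz, Sato, Farouk, Nguyen, Takahashi.

Kowalski, Bianchi, Yilmaz, Sato, Farouk, Nguyen, Takahashi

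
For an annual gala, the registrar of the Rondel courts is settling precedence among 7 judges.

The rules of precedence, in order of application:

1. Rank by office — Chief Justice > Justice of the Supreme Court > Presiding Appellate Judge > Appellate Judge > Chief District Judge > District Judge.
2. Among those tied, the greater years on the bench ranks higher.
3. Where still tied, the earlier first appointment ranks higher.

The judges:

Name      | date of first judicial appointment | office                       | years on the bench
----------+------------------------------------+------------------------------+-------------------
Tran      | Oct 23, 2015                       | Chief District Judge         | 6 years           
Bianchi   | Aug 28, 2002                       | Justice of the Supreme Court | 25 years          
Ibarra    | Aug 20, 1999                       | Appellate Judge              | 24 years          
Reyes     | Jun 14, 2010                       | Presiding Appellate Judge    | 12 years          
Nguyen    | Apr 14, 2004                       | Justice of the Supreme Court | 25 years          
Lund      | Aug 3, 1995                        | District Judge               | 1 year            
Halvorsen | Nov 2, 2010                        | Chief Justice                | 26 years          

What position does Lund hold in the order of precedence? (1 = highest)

By office: Halvorsen (Chief Justice); then Bianchi and Nguyen (Justice of the Supreme Court); then Reyes (Presiding Appellate Judge); then Ibarra (Appellate Judge); then Tran (Chief District Judge); then Lund (District Judge).
Bianchi and Nguyen both have years on the bench 25 years, so the next rule applies.
Among Bianchi and Nguyen, by date of first judicial appointment (earlier first): Bianchi (Aug 28, 2002) before Nguyen (Apr 14, 2004).
Order: Halvorsen, Bianchi, Nguyen, Reyes, Ibarra, Tran, Lund. So position 7.

7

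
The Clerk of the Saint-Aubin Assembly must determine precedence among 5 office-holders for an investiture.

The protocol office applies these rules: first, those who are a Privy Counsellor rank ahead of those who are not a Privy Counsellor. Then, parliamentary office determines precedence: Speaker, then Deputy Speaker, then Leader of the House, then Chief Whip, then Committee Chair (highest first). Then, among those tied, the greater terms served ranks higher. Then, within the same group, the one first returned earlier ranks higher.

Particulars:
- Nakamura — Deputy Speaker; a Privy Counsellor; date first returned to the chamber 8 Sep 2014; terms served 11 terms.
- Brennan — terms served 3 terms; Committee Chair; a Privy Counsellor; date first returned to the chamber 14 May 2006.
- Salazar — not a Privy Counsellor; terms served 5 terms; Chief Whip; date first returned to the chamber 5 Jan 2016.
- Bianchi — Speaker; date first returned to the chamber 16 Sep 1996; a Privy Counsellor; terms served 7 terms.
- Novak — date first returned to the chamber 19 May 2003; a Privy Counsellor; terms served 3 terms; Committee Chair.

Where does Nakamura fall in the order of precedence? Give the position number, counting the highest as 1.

2

By the first rule: Bianchi, Nakamura, Novak and Brennan (each a Privy Counsellor); then Salazar (not a Privy Counsellor).
Among Bianchi, Nakamura, Novak and Brennan, by parliamentary office: Bianchi (Speaker) before Nakamura (Deputy Speaker) before Novak and Brennan (Committee Chair).
Novak and Brennan both have terms served 3 terms, so the next rule applies.
Among Novak and Brennan, by date first returned to the chamber (earlier first): Novak (19 May 2003) before Brennan (14 May 2006).
Order: Bianchi, Nakamura, Novak, Brennan, Salazar. So position 2.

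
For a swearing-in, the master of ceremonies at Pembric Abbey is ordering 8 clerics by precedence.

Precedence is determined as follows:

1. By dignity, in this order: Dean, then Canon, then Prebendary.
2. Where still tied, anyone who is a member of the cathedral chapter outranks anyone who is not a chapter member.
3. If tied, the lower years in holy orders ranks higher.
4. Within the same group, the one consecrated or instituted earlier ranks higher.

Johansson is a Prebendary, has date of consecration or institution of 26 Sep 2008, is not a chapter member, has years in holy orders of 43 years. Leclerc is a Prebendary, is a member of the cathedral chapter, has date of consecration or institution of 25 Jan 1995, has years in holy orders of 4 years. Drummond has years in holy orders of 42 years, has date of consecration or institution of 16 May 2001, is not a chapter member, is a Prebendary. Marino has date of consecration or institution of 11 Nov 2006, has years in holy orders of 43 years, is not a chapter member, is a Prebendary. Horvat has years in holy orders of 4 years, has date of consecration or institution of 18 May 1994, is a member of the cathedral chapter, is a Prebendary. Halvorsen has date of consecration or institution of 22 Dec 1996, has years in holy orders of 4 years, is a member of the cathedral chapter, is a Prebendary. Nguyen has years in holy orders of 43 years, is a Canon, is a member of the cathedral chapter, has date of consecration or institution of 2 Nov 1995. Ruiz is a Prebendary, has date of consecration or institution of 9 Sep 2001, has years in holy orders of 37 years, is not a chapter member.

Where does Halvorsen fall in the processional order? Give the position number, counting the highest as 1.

4

By dignity: Nguyen (Canon); then Horvat, Leclerc, Halvorsen, Ruiz, Drummond, Marino and Johansson (Prebendary).
Among Horvat, Leclerc, Halvorsen, Ruiz, Drummond, Marino and Johansson, a member of the cathedral chapter before not a chapter member: Horvat, Leclerc and Halvorsen (a member of the cathedral chapter) before Ruiz, Drummond, Marino and Johansson (not a chapter member).
Horvat, Leclerc and Halvorsen all have years in holy orders 4 years, so the next rule applies.
Among Horvat, Leclerc and Halvorsen, by date of consecration or institution (earlier first): Horvat (18 May 1994) before Leclerc (25 Jan 1995) before Halvorsen (22 Dec 1996).
Among Ruiz, Drummond, Marino and Johansson, by years in holy orders (lower first): Ruiz (37 years) before Drummond (42 years) before Marino and Johansson (43 years).
Among Marino and Johansson, by date of consecration or institution (earlier first): Marino (11 Nov 2006) before Johansson (26 Sep 2008).
Order: Nguyen, Horvat, Leclerc, Halvorsen, Ruiz, Drummond, Marino, Johansson. So position 4.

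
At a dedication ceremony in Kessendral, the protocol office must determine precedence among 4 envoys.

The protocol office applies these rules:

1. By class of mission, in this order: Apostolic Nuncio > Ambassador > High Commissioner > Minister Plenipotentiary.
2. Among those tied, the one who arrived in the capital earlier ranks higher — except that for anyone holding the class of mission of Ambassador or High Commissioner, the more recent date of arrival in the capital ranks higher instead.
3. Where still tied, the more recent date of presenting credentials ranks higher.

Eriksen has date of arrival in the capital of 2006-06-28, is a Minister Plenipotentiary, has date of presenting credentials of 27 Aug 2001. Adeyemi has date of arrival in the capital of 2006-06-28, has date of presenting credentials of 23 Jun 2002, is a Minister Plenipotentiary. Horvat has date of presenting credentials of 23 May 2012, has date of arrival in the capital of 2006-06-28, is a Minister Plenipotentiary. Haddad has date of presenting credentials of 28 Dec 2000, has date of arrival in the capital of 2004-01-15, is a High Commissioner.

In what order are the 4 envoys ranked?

By class of mission: Haddad (High Commissioner); then Horvat, Adeyemi and Eriksen (Minister Plenipotentiary).
Horvat, Adeyemi and Eriksen all have date of arrival in the capital 2006-06-28, so the next rule applies.
Among Horvat, Adeyemi and Eriksen, by date of presenting credentials (later first): Horvat (23 May 2012) before Adeyemi (23 Jun 2002) before Eriksen (27 Aug 2001).
Full order: Haddad, Horvat, Adeyemi, Eriksen.

Haddad, Horvat, Adeyemi, Eriksen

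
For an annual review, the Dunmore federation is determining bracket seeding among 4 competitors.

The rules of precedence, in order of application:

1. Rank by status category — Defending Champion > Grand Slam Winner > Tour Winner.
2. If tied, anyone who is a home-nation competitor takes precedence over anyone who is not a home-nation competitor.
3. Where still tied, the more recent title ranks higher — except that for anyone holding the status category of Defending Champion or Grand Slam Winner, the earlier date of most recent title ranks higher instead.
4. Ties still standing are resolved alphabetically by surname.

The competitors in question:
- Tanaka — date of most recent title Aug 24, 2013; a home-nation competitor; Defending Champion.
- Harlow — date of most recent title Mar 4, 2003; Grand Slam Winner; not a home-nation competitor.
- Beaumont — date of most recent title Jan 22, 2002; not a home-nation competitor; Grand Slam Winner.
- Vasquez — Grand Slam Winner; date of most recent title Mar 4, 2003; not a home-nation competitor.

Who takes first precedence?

Tanaka

By status category: Tanaka (Defending Champion); then Beaumont, Harlow and Vasquez (Grand Slam Winner).
Beaumont, Harlow and Vasquez are each not a home-nation competitor, so the next rule applies.
Among Beaumont, Harlow and Vasquez, by date of most recent title (earlier first) (reversed rule for this group): Beaumont (Jan 22, 2002) before Harlow and Vasquez (Mar 4, 2003).
Among Harlow and Vasquez, alphabetically by surname: Harlow before Vasquez.
Order: Tanaka, Beaumont, Harlow, Vasquez.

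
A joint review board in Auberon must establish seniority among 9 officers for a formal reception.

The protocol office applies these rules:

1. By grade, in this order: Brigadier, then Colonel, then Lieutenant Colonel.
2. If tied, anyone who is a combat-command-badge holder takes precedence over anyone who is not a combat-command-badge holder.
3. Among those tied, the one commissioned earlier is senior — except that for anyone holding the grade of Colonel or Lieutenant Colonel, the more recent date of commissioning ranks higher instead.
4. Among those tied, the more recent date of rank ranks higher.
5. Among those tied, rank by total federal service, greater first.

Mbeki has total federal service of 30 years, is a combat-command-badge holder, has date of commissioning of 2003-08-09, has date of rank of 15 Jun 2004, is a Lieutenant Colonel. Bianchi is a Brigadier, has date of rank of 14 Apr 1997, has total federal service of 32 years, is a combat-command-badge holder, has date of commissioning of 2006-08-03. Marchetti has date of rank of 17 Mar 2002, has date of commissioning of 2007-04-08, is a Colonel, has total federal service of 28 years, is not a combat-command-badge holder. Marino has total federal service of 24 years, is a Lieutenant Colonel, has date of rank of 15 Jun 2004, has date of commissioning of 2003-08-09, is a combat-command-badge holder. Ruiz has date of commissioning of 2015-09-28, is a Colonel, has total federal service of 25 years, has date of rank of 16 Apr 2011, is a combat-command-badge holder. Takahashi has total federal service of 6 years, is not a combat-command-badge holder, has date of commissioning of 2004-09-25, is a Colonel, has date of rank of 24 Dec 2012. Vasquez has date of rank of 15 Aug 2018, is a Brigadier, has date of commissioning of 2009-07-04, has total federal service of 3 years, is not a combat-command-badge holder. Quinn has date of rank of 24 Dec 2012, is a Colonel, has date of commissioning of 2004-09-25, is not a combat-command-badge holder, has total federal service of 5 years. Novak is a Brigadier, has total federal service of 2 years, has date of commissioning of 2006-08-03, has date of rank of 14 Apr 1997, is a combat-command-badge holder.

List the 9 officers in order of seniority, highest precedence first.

Bianchi, Novak, Vasquez, Ruiz, Marchetti, Takahashi, Quinn, Mbeki, Marino

By grade: Bianchi, Novak and Vasquez (Brigadier); then Ruiz, Marchetti, Takahashi and Quinn (Colonel); then Mbeki and Marino (Lieutenant Colonel).
Among Bianchi, Novak and Vasquez, a combat-command-badge holder before not a combat-command-badge holder: Bianchi and Novak (a combat-command-badge holder) before Vasquez (not a combat-command-badge holder).
Bianchi and Novak both have date of commissioning 2006-08-03, so the next rule applies.
Bianchi and Novak both have date of rank 14 Apr 1997, so the next rule applies.
Among Bianchi and Novak, by total federal service (higher first): Bianchi (32 years) before Novak (2 years).
Among Ruiz, Marchetti, Takahashi and Quinn, a combat-command-badge holder before not a combat-command-badge holder: Ruiz (a combat-command-badge holder) before Marchetti, Takahashi and Quinn (not a combat-command-badge holder).
Among Marchetti, Takahashi and Quinn, by date of commissioning (later first) (reversed rule for this group): Marchetti (2007-04-08) before Takahashi and Quinn (2004-09-25).
Takahashi and Quinn both have date of rank 24 Dec 2012, so the next rule applies.
Among Takahashi and Quinn, by total federal service (higher first): Takahashi (6 years) before Quinn (5 years).
Mbeki and Marino are each a combat-command-badge holder, so the next rule applies.
Mbeki and Marino both have date of commissioning 2003-08-09, so the next rule applies.
Mbeki and Marino both have date of rank 15 Jun 2004, so the next rule applies.
Among Mbeki and Marino, by total federal service (higher first): Mbeki (30 years) before Marino (24 years).
Full order: Bianchi, Novak, Vasquez, Ruiz, Marchetti, Takahashi, Quinn, Mbeki, Marino.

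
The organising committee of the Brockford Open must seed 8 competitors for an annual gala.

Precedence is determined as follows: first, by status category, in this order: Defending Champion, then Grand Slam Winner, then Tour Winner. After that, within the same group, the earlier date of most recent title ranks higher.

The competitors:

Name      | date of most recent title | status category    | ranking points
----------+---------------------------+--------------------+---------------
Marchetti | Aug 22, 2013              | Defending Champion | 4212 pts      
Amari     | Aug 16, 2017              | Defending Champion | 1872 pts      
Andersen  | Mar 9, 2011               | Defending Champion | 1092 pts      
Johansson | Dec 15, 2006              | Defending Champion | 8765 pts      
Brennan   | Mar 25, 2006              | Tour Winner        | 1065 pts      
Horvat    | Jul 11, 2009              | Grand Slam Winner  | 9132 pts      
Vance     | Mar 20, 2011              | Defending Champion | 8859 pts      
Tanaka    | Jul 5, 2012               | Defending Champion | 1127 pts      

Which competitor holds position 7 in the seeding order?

By status category: Johansson, Andersen, Vance, Tanaka, Marchetti and Amari (Defending Champion); then Horvat (Grand Slam Winner); then Brennan (Tour Winner).
Among Johansson, Andersen, Vance, Tanaka, Marchetti and Amari, by date of most recent title (earlier first): Johansson (Dec 15, 2006) before Andersen (Mar 9, 2011) before Vance (Mar 20, 2011) before Tanaka (Jul 5, 2012) before Marchetti (Aug 22, 2013) before Amari (Aug 16, 2017).
Order: Johansson, Andersen, Vance, Tanaka, Marchetti, Amari, Horvat, Brennan.

Horvat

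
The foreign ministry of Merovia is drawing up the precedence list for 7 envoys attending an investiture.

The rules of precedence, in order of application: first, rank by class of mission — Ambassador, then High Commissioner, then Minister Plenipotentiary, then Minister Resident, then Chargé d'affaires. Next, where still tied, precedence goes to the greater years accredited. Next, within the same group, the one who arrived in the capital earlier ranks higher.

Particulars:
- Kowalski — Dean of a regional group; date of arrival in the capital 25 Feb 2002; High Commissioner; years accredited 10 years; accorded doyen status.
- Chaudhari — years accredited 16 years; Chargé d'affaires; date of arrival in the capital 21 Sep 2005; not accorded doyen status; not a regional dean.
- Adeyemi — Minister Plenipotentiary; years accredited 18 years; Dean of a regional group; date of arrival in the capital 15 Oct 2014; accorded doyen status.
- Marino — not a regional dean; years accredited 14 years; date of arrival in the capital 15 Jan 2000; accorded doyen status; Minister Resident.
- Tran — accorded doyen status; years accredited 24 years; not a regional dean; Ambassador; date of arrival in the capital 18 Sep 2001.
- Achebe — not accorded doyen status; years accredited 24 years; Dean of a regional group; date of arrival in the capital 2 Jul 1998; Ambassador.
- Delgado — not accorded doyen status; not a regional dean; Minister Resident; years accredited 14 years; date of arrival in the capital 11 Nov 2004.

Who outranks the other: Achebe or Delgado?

Achebe

By class of mission: Achebe and Tran (Ambassador); then Kowalski (High Commissioner); then Adeyemi (Minister Plenipotentiary); then Marino and Delgado (Minister Resident); then Chaudhari (Chargé d'affaires).
Achebe and Tran both have years accredited 24 years, so the next rule applies.
Among Achebe and Tran, by date of arrival in the capital (earlier first): Achebe (2 Jul 1998) before Tran (18 Sep 2001).
Marino and Delgado both have years accredited 14 years, so the next rule applies.
Among Marino and Delgado, by date of arrival in the capital (earlier first): Marino (15 Jan 2000) before Delgado (11 Nov 2004).
So Achebe takes precedence.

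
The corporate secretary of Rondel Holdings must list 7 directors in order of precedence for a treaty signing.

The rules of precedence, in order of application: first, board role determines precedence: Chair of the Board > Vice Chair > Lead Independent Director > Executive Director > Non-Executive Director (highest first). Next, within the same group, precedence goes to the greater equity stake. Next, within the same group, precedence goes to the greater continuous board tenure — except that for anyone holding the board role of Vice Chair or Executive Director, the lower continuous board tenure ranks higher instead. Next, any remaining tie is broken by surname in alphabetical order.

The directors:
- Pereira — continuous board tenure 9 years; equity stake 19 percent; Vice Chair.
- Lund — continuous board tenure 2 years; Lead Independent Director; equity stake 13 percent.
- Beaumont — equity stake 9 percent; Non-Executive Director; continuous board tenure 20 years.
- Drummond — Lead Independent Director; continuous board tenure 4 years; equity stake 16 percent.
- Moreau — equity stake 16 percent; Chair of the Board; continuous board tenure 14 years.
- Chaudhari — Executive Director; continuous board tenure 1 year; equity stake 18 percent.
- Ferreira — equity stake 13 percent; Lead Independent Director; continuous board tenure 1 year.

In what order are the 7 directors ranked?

Moreau, Pereira, Drummond, Lund, Ferreira, Chaudhari, Beaumont

By board role: Moreau (Chair of the Board); then Pereira (Vice Chair); then Drummond, Lund and Ferreira (Lead Independent Director); then Chaudhari (Executive Director); then Beaumont (Non-Executive Director).
Among Drummond, Lund and Ferreira, by equity stake (higher first): Drummond (16 percent) before Lund and Ferreira (13 percent).
Among Lund and Ferreira, by continuous board tenure (higher first): Lund (2 years) before Ferreira (1 year).
Full order: Moreau, Pereira, Drummond, Lund, Ferreira, Chaudhari, Beaumont.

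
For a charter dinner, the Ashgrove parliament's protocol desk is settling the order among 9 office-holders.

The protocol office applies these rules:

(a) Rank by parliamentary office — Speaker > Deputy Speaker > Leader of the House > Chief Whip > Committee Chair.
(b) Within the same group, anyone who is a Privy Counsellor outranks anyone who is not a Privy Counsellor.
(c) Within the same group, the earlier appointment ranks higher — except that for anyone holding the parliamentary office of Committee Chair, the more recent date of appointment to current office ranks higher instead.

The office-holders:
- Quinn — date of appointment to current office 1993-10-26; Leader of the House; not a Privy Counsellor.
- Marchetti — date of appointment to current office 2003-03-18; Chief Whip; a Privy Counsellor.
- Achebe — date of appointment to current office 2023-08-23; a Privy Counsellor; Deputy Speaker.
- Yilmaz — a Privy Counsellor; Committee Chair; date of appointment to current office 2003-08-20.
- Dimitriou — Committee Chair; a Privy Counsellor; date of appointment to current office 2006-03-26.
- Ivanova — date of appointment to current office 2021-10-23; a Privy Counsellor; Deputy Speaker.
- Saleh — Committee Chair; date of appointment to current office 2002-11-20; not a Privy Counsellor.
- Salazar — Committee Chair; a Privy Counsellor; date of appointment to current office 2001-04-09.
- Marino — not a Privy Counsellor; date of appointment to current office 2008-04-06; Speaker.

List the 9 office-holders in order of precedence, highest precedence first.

Marino, Ivanova, Achebe, Quinn, Marchetti, Dimitriou, Yilmaz, Salazar, Saleh

By parliamentary office: Marino (Speaker); then Ivanova and Achebe (Deputy Speaker); then Quinn (Leader of the House); then Marchetti (Chief Whip); then Dimitriou, Yilmaz, Salazar and Saleh (Committee Chair).
Ivanova and Achebe are each a Privy Counsellor, so the next rule applies.
Among Ivanova and Achebe, by date of appointment to current office (earlier first): Ivanova (2021-10-23) before Achebe (2023-08-23).
Among Dimitriou, Yilmaz, Salazar and Saleh, a Privy Counsellor before not a Privy Counsellor: Dimitriou, Yilmaz and Salazar (a Privy Counsellor) before Saleh (not a Privy Counsellor).
Among Dimitriou, Yilmaz and Salazar, by date of appointment to current office (later first) (reversed rule for this group): Dimitriou (2006-03-26) before Yilmaz (2003-08-20) before Salazar (2001-04-09).
Full order: Marino, Ivanova, Achebe, Quinn, Marchetti, Dimitriou, Yilmaz, Salazar, Saleh.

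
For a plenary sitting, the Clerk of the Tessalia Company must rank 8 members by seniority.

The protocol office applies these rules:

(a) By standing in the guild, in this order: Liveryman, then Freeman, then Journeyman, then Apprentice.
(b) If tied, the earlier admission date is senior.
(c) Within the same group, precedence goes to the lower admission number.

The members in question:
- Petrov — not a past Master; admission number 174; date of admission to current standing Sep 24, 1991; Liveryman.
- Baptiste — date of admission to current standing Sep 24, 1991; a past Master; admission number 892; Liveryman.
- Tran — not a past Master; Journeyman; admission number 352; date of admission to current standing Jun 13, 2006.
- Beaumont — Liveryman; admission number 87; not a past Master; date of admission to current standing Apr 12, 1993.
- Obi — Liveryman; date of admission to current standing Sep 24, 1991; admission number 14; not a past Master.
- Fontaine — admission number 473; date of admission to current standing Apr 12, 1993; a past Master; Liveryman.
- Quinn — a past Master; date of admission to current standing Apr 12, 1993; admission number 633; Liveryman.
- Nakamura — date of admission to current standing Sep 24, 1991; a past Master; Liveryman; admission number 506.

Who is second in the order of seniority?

Petrov

By standing in the guild: Obi, Petrov, Nakamura, Baptiste, Beaumont, Fontaine and Quinn (Liveryman); then Tran (Journeyman).
Among Obi, Petrov, Nakamura, Baptiste, Beaumont, Fontaine and Quinn, by date of admission to current standing (earlier first): Obi, Petrov, Nakamura and Baptiste (Sep 24, 1991) before Beaumont, Fontaine and Quinn (Apr 12, 1993).
Among Obi, Petrov, Nakamura and Baptiste, by admission number (lower first): Obi (14) before Petrov (174) before Nakamura (506) before Baptiste (892).
Among Beaumont, Fontaine and Quinn, by admission number (lower first): Beaumont (87) before Fontaine (473) before Quinn (633).
Order: Obi, Petrov, Nakamura, Baptiste, Beaumont, Fontaine, Quinn, Tran.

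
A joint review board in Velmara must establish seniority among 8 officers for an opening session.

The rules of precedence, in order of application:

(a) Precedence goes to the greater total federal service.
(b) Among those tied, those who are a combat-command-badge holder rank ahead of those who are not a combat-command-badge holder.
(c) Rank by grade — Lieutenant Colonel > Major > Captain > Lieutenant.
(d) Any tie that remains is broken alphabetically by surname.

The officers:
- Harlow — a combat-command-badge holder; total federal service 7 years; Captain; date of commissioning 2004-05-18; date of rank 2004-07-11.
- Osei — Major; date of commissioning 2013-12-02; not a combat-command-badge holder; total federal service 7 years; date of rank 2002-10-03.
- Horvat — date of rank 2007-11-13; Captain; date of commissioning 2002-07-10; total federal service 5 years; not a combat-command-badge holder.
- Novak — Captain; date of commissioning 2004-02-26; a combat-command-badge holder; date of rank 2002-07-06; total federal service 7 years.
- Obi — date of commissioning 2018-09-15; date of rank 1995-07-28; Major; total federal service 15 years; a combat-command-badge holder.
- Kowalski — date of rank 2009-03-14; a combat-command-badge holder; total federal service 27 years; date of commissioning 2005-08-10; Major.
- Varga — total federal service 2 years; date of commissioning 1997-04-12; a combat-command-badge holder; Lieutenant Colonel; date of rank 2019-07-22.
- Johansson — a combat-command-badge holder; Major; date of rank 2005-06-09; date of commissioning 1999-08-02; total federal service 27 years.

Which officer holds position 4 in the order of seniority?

Harlow

By total federal service (higher first): Johansson and Kowalski (both 27 years); then Obi (15 years); then Harlow, Novak and Osei (each 7 years); then Horvat (5 years); then Varga (2 years).
Johansson and Kowalski are each a combat-command-badge holder, so the next rule applies.
Johansson and Kowalski are each Major, so the next rule applies.
Among Johansson and Kowalski, alphabetically by surname: Johansson before Kowalski.
Among Harlow, Novak and Osei, a combat-command-badge holder before not a combat-command-badge holder: Harlow and Novak (a combat-command-badge holder) before Osei (not a combat-command-badge holder).
Harlow and Novak are each Captain, so the next rule applies.
Among Harlow and Novak, alphabetically by surname: Harlow before Novak.
Order: Johansson, Kowalski, Obi, Harlow, Novak, Osei, Horvat, Varga.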